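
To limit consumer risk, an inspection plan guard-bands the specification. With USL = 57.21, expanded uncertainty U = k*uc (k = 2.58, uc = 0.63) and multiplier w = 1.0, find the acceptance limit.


U = k * uc = 2.58 * 0.63 = 1.6254
guard band g = w * U = 1.0 * 1.6254 = 1.6254
AL = USL - g = 57.21 - 1.6254
AL = 55.5846

55.5846


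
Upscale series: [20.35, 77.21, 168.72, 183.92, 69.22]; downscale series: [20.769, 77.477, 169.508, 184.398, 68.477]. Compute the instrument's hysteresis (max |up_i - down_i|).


|20.35 - 20.769| = 0.4190
|77.21 - 77.477| = 0.2670
|168.72 - 169.508| = 0.7880
|183.92 - 184.398| = 0.4780
|69.22 - 68.477| = 0.7430
hysteresis = max(diffs) = 0.7880

0.7880


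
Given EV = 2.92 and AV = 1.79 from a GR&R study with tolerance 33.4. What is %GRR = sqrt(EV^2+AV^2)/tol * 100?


GRR = sqrt(EV^2 + AV^2) = sqrt(2.92^2 + 1.79^2) = 3.4249818
%GRR = GRR / tol * 100 = 3.4249818 / 33.4 * 100
%GRR = 10.2544

10.2544


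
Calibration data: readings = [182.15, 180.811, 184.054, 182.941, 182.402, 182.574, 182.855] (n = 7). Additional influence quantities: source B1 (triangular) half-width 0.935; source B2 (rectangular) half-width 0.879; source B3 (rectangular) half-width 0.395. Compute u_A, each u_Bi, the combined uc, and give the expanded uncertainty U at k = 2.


mean = (182.15 + 180.811 + 184.054 + 182.941 + 182.402 + 182.574 + 182.855) / 7 = 182.541
s = sqrt(sum((x - mean)^2)/(n-1)) = 0.97587192
u_A = s / sqrt(n) = 0.97587192 / sqrt(7) = 0.36884492
u_B1 = 0.935 / sqrt(6) = 0.38171215
u_B2 = 0.879 / sqrt(3) = 0.50749089
u_B3 = 0.395 / sqrt(3) = 0.22805336
uc = sqrt(0.36884492^2 + 0.38171215^2 + 0.50749089^2 + 0.22805336^2) = 0.76896429
U = k * uc = 2 * 0.76896429
U = 1.5379

1.5379


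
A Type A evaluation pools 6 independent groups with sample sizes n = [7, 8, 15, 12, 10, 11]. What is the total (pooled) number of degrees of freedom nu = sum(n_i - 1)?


nu = sum_i (n_i - 1)
nu = ((7 - 1) + (8 - 1) + (15 - 1) + (12 - 1) + (10 - 1) + (11 - 1))
nu = 6 + 7 + 14 + 11 + 9 + 10
nu = 57

57


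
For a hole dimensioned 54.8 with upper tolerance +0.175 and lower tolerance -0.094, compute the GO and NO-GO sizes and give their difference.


GO = nominal - lower_tol (smallest hole = maximum material condition)
GO = 54.8 - 0.094 = 54.706
NO-GO = nominal + upper_tol (largest hole = least material condition)
NO-GO = 54.8 + 0.175 = 54.975
spread = NO-GO - GO = 54.975 - 54.706 = 0.2690

0.2690


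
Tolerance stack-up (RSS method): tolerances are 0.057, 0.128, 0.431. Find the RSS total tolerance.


RSS = sqrt(0.057^2 + 0.128^2 + 0.431^2)
= sqrt(0.205394)
= 0.4532

0.4532


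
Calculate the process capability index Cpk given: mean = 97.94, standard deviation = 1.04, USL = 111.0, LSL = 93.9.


Cpu = (USL - mean) / (3*sigma) = (111.0 - 97.94) / (3*1.04) = 4.1859
Cpl = (mean - LSL) / (3*sigma) = (97.94 - 93.9) / (3*1.04) = 1.2949
Cpk = min(Cpu, Cpl) = 1.2949

1.2949


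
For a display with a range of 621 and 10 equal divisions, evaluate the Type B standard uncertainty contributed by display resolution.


resolution = range / divisions
resolution = 621 / 10 = 62.1
u_res = resolution / (2*sqrt(3))
u_res = 62.1 / 3.4641016
u_res = 17.9267

17.9267


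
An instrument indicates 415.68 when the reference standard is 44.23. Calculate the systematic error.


Systematic error = measured - true
= 415.68 - 44.23
= 371.4500

371.4500


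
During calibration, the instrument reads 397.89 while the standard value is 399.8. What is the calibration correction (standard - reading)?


Correction = standard - reading
= 399.8 - 397.89
= 1.9100

1.9100


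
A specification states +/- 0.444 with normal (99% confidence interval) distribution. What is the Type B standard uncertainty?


u_B = half_width / 2.576
u_B = 0.444 / 2.576
u_B = 0.1724

0.1724


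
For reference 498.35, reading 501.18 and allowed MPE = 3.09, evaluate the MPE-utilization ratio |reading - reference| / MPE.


e = indication - reference = 501.18 - 498.35 = 2.8300
|e| = 2.8300
ratio = |e| / MPE = 2.8300 / 3.09
ratio = 0.9159

0.9159


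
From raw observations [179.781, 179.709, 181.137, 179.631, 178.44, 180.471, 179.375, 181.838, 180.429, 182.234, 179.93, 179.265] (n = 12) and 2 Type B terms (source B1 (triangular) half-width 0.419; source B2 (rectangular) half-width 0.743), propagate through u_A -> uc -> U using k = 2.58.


mean = (179.781 + 179.709 + 181.137 + 179.631 + 178.44 + 180.471 + 179.375 + 181.838 + 180.429 + 182.234 + 179.93 + 179.265) / 12 = 180.1866667
s = sqrt(sum((x - mean)^2)/(n-1)) = 1.0990769
u_A = s / sqrt(n) = 1.0990769 / sqrt(12) = 0.31727617
u_B1 = 0.419 / sqrt(6) = 0.17105603
u_B2 = 0.743 / sqrt(3) = 0.42897125
uc = sqrt(0.31727617^2 + 0.17105603^2 + 0.42897125^2) = 0.56030408
U = k * uc = 2.58 * 0.56030408
U = 1.4456

1.4456


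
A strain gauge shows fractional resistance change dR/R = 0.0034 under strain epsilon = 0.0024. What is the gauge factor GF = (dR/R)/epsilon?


GF = (dR/R) / epsilon
= 0.0034 / 0.0024
= 1.4167

1.4167


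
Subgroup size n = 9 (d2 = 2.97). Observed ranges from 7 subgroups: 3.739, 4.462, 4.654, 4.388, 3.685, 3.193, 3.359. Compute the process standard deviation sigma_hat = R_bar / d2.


R_bar = (3.739 + 4.462 + 4.654 + 4.388 + 3.685 + 3.193 + 3.359) / 7
R_bar = 27.48 / 7 = 3.9257143
sigma_hat = R_bar / d2 = 3.9257143 / 2.97 = 1.3218

1.3218


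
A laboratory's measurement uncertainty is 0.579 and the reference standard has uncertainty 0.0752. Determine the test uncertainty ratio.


TUR = u_lab / u_ref
= 0.579 / 0.0752
= 7.6995

7.6995


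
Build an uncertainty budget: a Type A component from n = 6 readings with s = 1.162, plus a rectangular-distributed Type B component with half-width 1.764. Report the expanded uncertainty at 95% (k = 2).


u_A = s / sqrt(n) = 1.162 / sqrt(6) = 0.47438451
u_B = half_width / sqrt(3) = 1.764 / sqrt(3) = 1.0184459
uc = sqrt(u_A^2 + u_B^2) = sqrt(0.47438451^2 + 1.0184459^2) = 1.1235091
U = k * uc = 2 * 1.1235091
U = 2.2470

2.2470


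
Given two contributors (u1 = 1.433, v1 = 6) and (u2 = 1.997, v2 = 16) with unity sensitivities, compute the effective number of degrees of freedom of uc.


uc = sqrt(u1^2 + u2^2) = sqrt(1.433^2 + 1.997^2) = 2.4579459
v_eff = uc^4 / (u1^4/v1 + u2^4/v2)
= 2.4579459^4 / (1.433^4/6 + 1.997^4/16)
= 36.499699 / 1.6968163
v_eff = 21.5107

21.5107


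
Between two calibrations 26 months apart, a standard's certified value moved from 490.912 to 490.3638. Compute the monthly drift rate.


rate = (v2 - v1) / months
= (490.3638 - 490.912) / 26
= -0.5482 / 26
= -0.0211

-0.0211


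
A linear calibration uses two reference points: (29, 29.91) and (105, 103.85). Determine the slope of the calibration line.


slope = (y2 - y1) / (x2 - x1)
= (103.85 - 29.91) / (105 - 29)
= 73.9400 / 76
= 0.9729

0.9729


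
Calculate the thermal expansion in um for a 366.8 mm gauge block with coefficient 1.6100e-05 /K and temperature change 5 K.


dL = L * alpha * dT
= 366.8 * 1.6100e-05 * 5
= 0.0295274 mm
dL_um = 0.0295274 * 1000 = 29.5274 um

29.5274


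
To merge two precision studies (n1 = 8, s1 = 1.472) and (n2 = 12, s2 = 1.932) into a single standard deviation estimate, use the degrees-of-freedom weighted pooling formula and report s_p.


s_p = sqrt(((n1-1)*s1^2 + (n2-1)*s2^2) / (n1+n2-2))
numerator = (8-1)*1.472^2 + (12-1)*1.932^2 = 15.167488 + 41.058864 = 56.226352
denominator = 8 + 12 - 2 = 18
s_p^2 = 56.226352 / 18 = 3.1236862
s_p = sqrt(3.1236862) = 1.7674

1.7674


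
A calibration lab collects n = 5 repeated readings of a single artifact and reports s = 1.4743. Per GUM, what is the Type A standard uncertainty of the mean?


u_A = s / sqrt(n)
u_A = 1.4743 / sqrt(5)
u_A = 1.4743 / 2.236068
u_A = 0.6593

0.6593


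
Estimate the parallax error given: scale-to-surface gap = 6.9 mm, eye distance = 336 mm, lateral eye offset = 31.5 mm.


error = h * offset / d
= 6.9 * 31.5 / 336
= 0.6469

0.6469


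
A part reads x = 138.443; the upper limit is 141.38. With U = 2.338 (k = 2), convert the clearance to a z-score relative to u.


u = U / k = 2.338 / 2 = 1.169
margin = |USL - x| = |141.38 - 138.443| = 2.937
z = margin / u = 2.937 / 1.169
z = 2.5124

2.5124


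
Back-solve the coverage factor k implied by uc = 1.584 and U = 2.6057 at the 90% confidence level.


k = U / uc
k = 2.6057 / 1.584
k = 1.645

1.645


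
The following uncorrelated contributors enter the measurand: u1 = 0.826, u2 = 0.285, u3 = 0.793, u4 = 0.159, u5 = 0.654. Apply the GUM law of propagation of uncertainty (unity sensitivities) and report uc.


uc = sqrt(0.826^2 + 0.285^2 + 0.793^2 + 0.159^2 + 0.654^2)
uc = sqrt(1.845347)
uc = 1.3584

1.3584


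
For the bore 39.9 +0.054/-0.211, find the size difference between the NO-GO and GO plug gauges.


GO = nominal - lower_tol (smallest hole = maximum material condition)
GO = 39.9 - 0.211 = 39.689
NO-GO = nominal + upper_tol (largest hole = least material condition)
NO-GO = 39.9 + 0.054 = 39.954
spread = NO-GO - GO = 39.954 - 39.689 = 0.2650

0.2650


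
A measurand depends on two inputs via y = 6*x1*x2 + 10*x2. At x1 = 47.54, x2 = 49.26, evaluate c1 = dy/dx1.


y = 6*x1*x2 + 10*x2
dy/dx1 = 6*x2
Evaluate at x2 = 49.26: c1 = 6 * 49.26
c1 = 295.5600

295.5600


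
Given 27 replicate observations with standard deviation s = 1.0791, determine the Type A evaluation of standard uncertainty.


u_A = s / sqrt(n)
u_A = 1.0791 / sqrt(27)
u_A = 1.0791 / 5.1961524
u_A = 0.2077

0.2077


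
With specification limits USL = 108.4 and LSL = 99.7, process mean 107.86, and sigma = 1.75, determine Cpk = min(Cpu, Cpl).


Cpu = (USL - mean) / (3*sigma) = (108.4 - 107.86) / (3*1.75) = 0.1029
Cpl = (mean - LSL) / (3*sigma) = (107.86 - 99.7) / (3*1.75) = 1.5543
Cpk = min(Cpu, Cpl) = 0.1029

0.1029


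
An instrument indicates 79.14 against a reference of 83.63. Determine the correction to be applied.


Correction = standard - reading
= 83.63 - 79.14
= 4.4900

4.4900


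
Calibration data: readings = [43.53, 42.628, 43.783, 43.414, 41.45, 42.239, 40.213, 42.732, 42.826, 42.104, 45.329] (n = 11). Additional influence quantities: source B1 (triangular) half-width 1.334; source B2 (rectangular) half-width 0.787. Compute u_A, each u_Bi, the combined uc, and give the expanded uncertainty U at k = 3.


mean = (43.53 + 42.628 + 43.783 + 43.414 + 41.45 + 42.239 + 40.213 + 42.732 + 42.826 + 42.104 + 45.329) / 11 = 42.74981818
s = sqrt(sum((x - mean)^2)/(n-1)) = 1.3264017
u_A = s / sqrt(n) = 1.3264017 / sqrt(11) = 0.39992516
u_B1 = 1.334 / sqrt(6) = 0.54460322
u_B2 = 0.787 / sqrt(3) = 0.45437466
uc = sqrt(0.39992516^2 + 0.54460322^2 + 0.45437466^2) = 0.81424145
U = k * uc = 3 * 0.81424145
U = 2.4427

2.4427


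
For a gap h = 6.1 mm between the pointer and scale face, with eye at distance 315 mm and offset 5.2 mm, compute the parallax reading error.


error = h * offset / d
= 6.1 * 5.2 / 315
= 0.1007

0.1007


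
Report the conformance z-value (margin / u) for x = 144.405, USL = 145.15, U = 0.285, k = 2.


u = U / k = 0.285 / 2 = 0.1425
margin = |USL - x| = |145.15 - 144.405| = 0.745
z = margin / u = 0.745 / 0.1425
z = 5.2281

5.2281


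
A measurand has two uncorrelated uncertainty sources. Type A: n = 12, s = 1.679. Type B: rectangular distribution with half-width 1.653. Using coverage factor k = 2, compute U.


u_A = s / sqrt(n) = 1.679 / sqrt(12) = 0.48468555
u_B = half_width / sqrt(3) = 1.653 / sqrt(3) = 0.95435999
uc = sqrt(u_A^2 + u_B^2) = sqrt(0.48468555^2 + 0.95435999^2) = 1.0703845
U = k * uc = 2 * 1.0703845
U = 2.1408

2.1408


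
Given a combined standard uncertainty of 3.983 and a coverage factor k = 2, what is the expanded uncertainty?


U = k * uc
U = 2 * 3.983
U = 7.9660

7.9660


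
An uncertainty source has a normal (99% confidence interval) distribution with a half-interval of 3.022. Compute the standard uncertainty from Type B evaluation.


u_B = half_width / 2.576
u_B = 3.022 / 2.576
u_B = 1.1731

1.1731


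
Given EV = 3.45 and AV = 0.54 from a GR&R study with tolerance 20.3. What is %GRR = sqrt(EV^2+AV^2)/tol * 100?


GRR = sqrt(EV^2 + AV^2) = sqrt(3.45^2 + 0.54^2) = 3.4920052
%GRR = GRR / tol * 100 = 3.4920052 / 20.3 * 100
%GRR = 17.2020

17.2020


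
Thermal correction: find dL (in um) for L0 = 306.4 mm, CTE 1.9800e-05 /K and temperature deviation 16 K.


dL = L * alpha * dT
= 306.4 * 1.9800e-05 * 16
= 0.0970675 mm
dL_um = 0.0970675 * 1000 = 97.0675 um

97.0675


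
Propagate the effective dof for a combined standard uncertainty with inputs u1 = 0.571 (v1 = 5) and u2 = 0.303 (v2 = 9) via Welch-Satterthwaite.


uc = sqrt(u1^2 + u2^2) = sqrt(0.571^2 + 0.303^2) = 0.64641318
v_eff = uc^4 / (u1^4/v1 + u2^4/v2)
= 0.64641318^4 / (0.571^4/5 + 0.303^4/9)
= 0.17459862 / 0.02219709
v_eff = 7.8658

7.8658


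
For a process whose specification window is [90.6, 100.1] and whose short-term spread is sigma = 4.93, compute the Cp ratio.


Cp = (USL - LSL) / (6 * sigma)
= (100.1 - 90.6) / (6 * 4.93)
= 9.5000 / 29.5800
= 0.3212

0.3212


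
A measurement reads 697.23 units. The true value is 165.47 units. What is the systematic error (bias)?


Systematic error = measured - true
= 697.23 - 165.47
= 531.7600

531.7600


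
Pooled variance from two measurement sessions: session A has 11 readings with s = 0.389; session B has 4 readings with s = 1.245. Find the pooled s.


s_p = sqrt(((n1-1)*s1^2 + (n2-1)*s2^2) / (n1+n2-2))
numerator = (11-1)*0.389^2 + (4-1)*1.245^2 = 1.51321 + 4.650075 = 6.163285
denominator = 11 + 4 - 2 = 13
s_p^2 = 6.163285 / 13 = 0.47409885
s_p = sqrt(0.47409885) = 0.6885

0.6885


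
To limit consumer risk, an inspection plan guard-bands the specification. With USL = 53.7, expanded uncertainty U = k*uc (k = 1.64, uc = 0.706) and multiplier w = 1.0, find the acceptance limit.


U = k * uc = 1.64 * 0.706 = 1.15784
guard band g = w * U = 1.0 * 1.15784 = 1.15784
AL = USL - g = 53.7 - 1.15784
AL = 52.5422

52.5422


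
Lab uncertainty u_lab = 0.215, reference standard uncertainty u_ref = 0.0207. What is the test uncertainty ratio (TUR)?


TUR = u_lab / u_ref
= 0.215 / 0.0207
= 10.3865

10.3865


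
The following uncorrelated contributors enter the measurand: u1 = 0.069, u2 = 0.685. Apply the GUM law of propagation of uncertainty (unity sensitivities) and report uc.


uc = sqrt(0.069^2 + 0.685^2)
uc = sqrt(0.473986)
uc = 0.6885

0.6885


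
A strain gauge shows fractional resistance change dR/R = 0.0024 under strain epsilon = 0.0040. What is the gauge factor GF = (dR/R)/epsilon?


GF = (dR/R) / epsilon
= 0.0024 / 0.0040
= 0.6000

0.6000


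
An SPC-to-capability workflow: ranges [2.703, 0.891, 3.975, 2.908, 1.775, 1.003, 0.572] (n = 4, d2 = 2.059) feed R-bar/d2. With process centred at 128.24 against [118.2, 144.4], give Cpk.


R_bar = (2.703 + 0.891 + 3.975 + 2.908 + 1.775 + 1.003 + 0.572) / 7 = 1.9752857
sigma = R_bar / d2 = 1.9752857 / 2.059 = 0.95934225
Cp = (USL - LSL)/(6*sigma) = (144.4 - 118.2)/(6*0.95934225) = 4.5517
Cpu = (144.4 - 128.24)/(3*0.95934225) = 5.6150
Cpl = (128.24 - 118.2)/(3*0.95934225) = 3.4885
Cpk = min(Cpu, Cpl) = 3.4885

3.4885


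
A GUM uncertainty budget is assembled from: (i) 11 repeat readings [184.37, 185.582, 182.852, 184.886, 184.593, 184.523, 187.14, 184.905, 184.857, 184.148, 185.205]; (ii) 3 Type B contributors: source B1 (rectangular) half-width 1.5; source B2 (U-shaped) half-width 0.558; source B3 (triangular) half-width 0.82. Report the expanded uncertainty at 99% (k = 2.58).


mean = (184.37 + 185.582 + 182.852 + 184.886 + 184.593 + 184.523 + 187.14 + 184.905 + 184.857 + 184.148 + 185.205) / 11 = 184.8237273
s = sqrt(sum((x - mean)^2)/(n-1)) = 1.0387932
u_A = s / sqrt(n) = 1.0387932 / sqrt(11) = 0.31320793
u_B1 = 1.5 / sqrt(3) = 0.8660254
u_B2 = 0.558 / sqrt(2) = 0.39456558
u_B3 = 0.82 / sqrt(6) = 0.3347636
uc = sqrt(0.31320793^2 + 0.8660254^2 + 0.39456558^2 + 0.3347636^2) = 1.056337
U = k * uc = 2.58 * 1.056337
U = 2.7253

2.7253


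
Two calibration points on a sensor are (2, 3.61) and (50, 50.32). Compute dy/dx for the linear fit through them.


slope = (y2 - y1) / (x2 - x1)
= (50.32 - 3.61) / (50 - 2)
= 46.7100 / 48
= 0.9731

0.9731


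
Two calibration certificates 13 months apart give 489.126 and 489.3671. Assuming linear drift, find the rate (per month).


rate = (v2 - v1) / months
= (489.3671 - 489.126) / 13
= 0.2411 / 13
= 0.0185

0.0185


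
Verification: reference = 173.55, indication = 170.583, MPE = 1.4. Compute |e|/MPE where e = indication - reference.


e = indication - reference = 170.583 - 173.55 = -2.9670
|e| = 2.9670
ratio = |e| / MPE = 2.9670 / 1.4
ratio = 2.1193

2.1193


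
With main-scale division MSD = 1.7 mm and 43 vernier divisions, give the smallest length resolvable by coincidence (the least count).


LC = MSD / n_div
= 1.7 / 43
= 0.0395

0.0395


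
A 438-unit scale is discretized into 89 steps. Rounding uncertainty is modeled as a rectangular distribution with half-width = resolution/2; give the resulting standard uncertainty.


resolution = range / divisions
resolution = 438 / 89 = 4.9213483
u_res = resolution / (2*sqrt(3))
u_res = 4.9213483 / 3.4641016
u_res = 1.4207

1.4207


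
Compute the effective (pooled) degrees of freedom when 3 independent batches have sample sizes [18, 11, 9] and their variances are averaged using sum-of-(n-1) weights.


nu = sum_i (n_i - 1)
nu = ((18 - 1) + (11 - 1) + (9 - 1))
nu = 17 + 10 + 8
nu = 35

35


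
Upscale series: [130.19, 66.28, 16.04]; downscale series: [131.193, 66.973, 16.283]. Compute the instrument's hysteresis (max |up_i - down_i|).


|130.19 - 131.193| = 1.0030
|66.28 - 66.973| = 0.6930
|16.04 - 16.283| = 0.2430
hysteresis = max(diffs) = 1.0030

1.0030


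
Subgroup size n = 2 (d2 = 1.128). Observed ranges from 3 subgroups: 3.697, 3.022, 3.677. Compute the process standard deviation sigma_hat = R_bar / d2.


R_bar = (3.697 + 3.022 + 3.677) / 3
R_bar = 10.396 / 3 = 3.4653333
sigma_hat = R_bar / d2 = 3.4653333 / 1.128 = 3.0721

3.0721


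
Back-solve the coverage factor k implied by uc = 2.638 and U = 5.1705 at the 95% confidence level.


k = U / uc
k = 5.1705 / 2.638
k = 1.96

1.96


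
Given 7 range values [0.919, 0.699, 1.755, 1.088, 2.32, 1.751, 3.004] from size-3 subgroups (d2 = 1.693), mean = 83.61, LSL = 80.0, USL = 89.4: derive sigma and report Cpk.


R_bar = (0.919 + 0.699 + 1.755 + 1.088 + 2.32 + 1.751 + 3.004) / 7 = 1.648
sigma = R_bar / d2 = 1.648 / 1.693 = 0.97341996
Cp = (USL - LSL)/(6*sigma) = (89.4 - 80.0)/(6*0.97341996) = 1.6094
Cpu = (89.4 - 83.61)/(3*0.97341996) = 1.9827
Cpl = (83.61 - 80.0)/(3*0.97341996) = 1.2362
Cpk = min(Cpu, Cpl) = 1.2362

1.2362


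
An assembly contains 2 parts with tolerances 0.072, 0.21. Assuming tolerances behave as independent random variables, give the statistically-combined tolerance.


RSS = sqrt(0.072^2 + 0.21^2)
= sqrt(0.049284)
= 0.2220

0.2220


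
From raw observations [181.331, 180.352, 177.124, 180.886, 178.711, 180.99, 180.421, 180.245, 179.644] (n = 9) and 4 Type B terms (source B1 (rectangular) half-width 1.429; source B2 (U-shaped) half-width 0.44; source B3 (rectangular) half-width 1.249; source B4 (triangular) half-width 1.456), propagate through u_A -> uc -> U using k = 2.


mean = (181.331 + 180.352 + 177.124 + 180.886 + 178.711 + 180.99 + 180.421 + 180.245 + 179.644) / 9 = 179.9671111
s = sqrt(sum((x - mean)^2)/(n-1)) = 1.3204036
u_A = s / sqrt(n) = 1.3204036 / sqrt(9) = 0.44013453
u_B1 = 1.429 / sqrt(3) = 0.82503353
u_B2 = 0.44 / sqrt(2) = 0.31112698
u_B3 = 1.249 / sqrt(3) = 0.72111049
u_B4 = 1.456 / sqrt(6) = 0.59440951
uc = sqrt(0.44013453^2 + 0.82503353^2 + 0.31112698^2 + 0.72111049^2 + 0.59440951^2) = 1.3581317
U = k * uc = 2 * 1.3581317
U = 2.7163

2.7163


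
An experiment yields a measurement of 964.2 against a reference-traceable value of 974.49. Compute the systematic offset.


Systematic error = measured - true
= 964.2 - 974.49
= -10.2900

-10.2900


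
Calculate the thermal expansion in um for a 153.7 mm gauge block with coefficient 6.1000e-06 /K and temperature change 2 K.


dL = L * alpha * dT
= 153.7 * 6.1000e-06 * 2
= 0.0018751 mm
dL_um = 0.0018751 * 1000 = 1.8751 um

1.8751


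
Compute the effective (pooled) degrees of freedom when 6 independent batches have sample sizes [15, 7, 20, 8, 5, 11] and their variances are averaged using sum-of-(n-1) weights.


nu = sum_i (n_i - 1)
nu = ((15 - 1) + (7 - 1) + (20 - 1) + (8 - 1) + (5 - 1) + (11 - 1))
nu = 14 + 6 + 19 + 7 + 4 + 10
nu = 60

60


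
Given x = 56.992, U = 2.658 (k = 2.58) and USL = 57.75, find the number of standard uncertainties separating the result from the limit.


u = U / k = 2.658 / 2.58 = 1.0302326
margin = |USL - x| = |57.75 - 56.992| = 0.758
z = margin / u = 0.758 / 1.0302326
z = 0.7358

0.7358


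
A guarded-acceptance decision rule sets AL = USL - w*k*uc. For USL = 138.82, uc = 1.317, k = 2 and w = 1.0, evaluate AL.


U = k * uc = 2 * 1.317 = 2.634
guard band g = w * U = 1.0 * 2.634 = 2.634
AL = USL - g = 138.82 - 2.634
AL = 136.1860

136.1860


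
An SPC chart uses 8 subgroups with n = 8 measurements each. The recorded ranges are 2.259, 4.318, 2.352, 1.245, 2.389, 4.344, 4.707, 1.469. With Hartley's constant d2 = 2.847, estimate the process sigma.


R_bar = (2.259 + 4.318 + 2.352 + 1.245 + 2.389 + 4.344 + 4.707 + 1.469) / 8
R_bar = 23.083 / 8 = 2.885375
sigma_hat = R_bar / d2 = 2.885375 / 2.847 = 1.0135

1.0135


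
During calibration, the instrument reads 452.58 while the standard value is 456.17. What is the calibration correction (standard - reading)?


Correction = standard - reading
= 456.17 - 452.58
= 3.5900

3.5900


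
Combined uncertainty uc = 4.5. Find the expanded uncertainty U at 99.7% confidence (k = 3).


U = k * uc
U = 3 * 4.5
U = 13.5000

13.5000


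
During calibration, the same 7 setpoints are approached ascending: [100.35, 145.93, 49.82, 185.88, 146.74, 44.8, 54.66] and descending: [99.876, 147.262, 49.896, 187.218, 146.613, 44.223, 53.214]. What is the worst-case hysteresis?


|100.35 - 99.876| = 0.4740
|145.93 - 147.262| = 1.3320
|49.82 - 49.896| = 0.0760
|185.88 - 187.218| = 1.3380
|146.74 - 146.613| = 0.1270
|44.8 - 44.223| = 0.5770
|54.66 - 53.214| = 1.4460
hysteresis = max(diffs) = 1.4460

1.4460


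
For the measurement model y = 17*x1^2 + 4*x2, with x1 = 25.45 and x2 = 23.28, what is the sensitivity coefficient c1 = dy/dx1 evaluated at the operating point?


y = 17*x1^2 + 4*x2
dy/dx1 = 2*17*x1
Evaluate at x1 = 25.45: c1 = 34 * 25.45
c1 = 865.3000

865.3000


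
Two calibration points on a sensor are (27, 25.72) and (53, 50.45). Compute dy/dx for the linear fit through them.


slope = (y2 - y1) / (x2 - x1)
= (50.45 - 25.72) / (53 - 27)
= 24.7300 / 26
= 0.9512

0.9512


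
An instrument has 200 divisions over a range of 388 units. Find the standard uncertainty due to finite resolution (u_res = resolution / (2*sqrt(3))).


resolution = range / divisions
resolution = 388 / 200 = 1.94
u_res = resolution / (2*sqrt(3))
u_res = 1.94 / 3.4641016
u_res = 0.5600

0.5600


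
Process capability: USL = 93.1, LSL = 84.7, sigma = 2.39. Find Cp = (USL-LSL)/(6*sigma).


Cp = (USL - LSL) / (6 * sigma)
= (93.1 - 84.7) / (6 * 2.39)
= 8.4000 / 14.3400
= 0.5858

0.5858


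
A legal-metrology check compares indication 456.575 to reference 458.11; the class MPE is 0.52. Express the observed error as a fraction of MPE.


e = indication - reference = 456.575 - 458.11 = -1.5350
|e| = 1.5350
ratio = |e| / MPE = 1.5350 / 0.52
ratio = 2.9519

2.9519


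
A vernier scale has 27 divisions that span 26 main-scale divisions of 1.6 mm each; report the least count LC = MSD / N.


LC = MSD / n_div
= 1.6 / 27
= 0.0593

0.0593


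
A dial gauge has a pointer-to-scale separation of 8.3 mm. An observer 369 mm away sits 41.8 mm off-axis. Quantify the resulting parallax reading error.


error = h * offset / d
= 8.3 * 41.8 / 369
= 0.9402

0.9402


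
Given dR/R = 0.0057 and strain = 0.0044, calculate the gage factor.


GF = (dR/R) / epsilon
= 0.0057 / 0.0044
= 1.2955

1.2955


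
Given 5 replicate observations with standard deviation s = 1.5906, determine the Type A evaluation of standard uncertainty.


u_A = s / sqrt(n)
u_A = 1.5906 / sqrt(5)
u_A = 1.5906 / 2.236068
u_A = 0.7113

0.7113


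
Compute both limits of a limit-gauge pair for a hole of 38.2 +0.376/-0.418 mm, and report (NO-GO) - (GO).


GO = nominal - lower_tol (smallest hole = maximum material condition)
GO = 38.2 - 0.418 = 37.782
NO-GO = nominal + upper_tol (largest hole = least material condition)
NO-GO = 38.2 + 0.376 = 38.576
spread = NO-GO - GO = 38.576 - 37.782 = 0.7940

0.7940


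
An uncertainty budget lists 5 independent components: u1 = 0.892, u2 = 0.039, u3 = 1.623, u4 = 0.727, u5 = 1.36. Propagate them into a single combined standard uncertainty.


uc = sqrt(0.892^2 + 0.039^2 + 1.623^2 + 0.727^2 + 1.36^2)
uc = sqrt(5.809443)
uc = 2.4103

2.4103


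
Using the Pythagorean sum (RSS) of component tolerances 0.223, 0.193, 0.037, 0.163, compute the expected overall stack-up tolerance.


RSS = sqrt(0.223^2 + 0.193^2 + 0.037^2 + 0.163^2)
= sqrt(0.114916)
= 0.3390

0.3390


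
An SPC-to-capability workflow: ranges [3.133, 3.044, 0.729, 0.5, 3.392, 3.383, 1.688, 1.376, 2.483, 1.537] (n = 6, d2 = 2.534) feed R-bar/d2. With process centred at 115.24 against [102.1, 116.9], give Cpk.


R_bar = (3.133 + 3.044 + 0.729 + 0.5 + 3.392 + 3.383 + 1.688 + 1.376 + 2.483 + 1.537) / 10 = 2.1265
sigma = R_bar / d2 = 2.1265 / 2.534 = 0.83918706
Cp = (USL - LSL)/(6*sigma) = (116.9 - 102.1)/(6*0.83918706) = 2.9394
Cpu = (116.9 - 115.24)/(3*0.83918706) = 0.6594
Cpl = (115.24 - 102.1)/(3*0.83918706) = 5.2193
Cpk = min(Cpu, Cpl) = 0.6594

0.6594


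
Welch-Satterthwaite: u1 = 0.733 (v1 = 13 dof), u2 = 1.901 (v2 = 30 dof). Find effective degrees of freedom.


uc = sqrt(u1^2 + u2^2) = sqrt(0.733^2 + 1.901^2) = 2.0374224
v_eff = uc^4 / (u1^4/v1 + u2^4/v2)
= 2.0374224^4 / (0.733^4/13 + 1.901^4/30)
= 17.231548 / 0.4575247
v_eff = 37.6626

37.6626


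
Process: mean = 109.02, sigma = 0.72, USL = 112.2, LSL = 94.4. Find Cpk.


Cpu = (USL - mean) / (3*sigma) = (112.2 - 109.02) / (3*0.72) = 1.4722
Cpl = (mean - LSL) / (3*sigma) = (109.02 - 94.4) / (3*0.72) = 6.7685
Cpk = min(Cpu, Cpl) = 1.4722

1.4722


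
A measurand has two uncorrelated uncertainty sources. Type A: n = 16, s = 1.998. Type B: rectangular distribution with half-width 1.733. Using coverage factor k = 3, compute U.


u_A = s / sqrt(n) = 1.998 / sqrt(16) = 0.4995
u_B = half_width / sqrt(3) = 1.733 / sqrt(3) = 1.000548
uc = sqrt(u_A^2 + u_B^2) = sqrt(0.4995^2 + 1.000548^2) = 1.1183007
U = k * uc = 3 * 1.1183007
U = 3.3549

3.3549


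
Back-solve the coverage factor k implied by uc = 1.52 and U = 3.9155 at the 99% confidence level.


k = U / uc
k = 3.9155 / 1.52
k = 2.576

2.576


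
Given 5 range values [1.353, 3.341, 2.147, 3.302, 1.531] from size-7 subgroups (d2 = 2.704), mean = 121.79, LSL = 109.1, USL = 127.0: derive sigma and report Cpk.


R_bar = (1.353 + 3.341 + 2.147 + 3.302 + 1.531) / 5 = 2.3348
sigma = R_bar / d2 = 2.3348 / 2.704 = 0.86346154
Cp = (USL - LSL)/(6*sigma) = (127.0 - 109.1)/(6*0.86346154) = 3.4551
Cpu = (127.0 - 121.79)/(3*0.86346154) = 2.0113
Cpl = (121.79 - 109.1)/(3*0.86346154) = 4.8989
Cpk = min(Cpu, Cpl) = 2.0113

2.0113


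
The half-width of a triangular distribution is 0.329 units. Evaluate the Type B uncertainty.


u_B = half_width / sqrt(6)
u_B = 0.329 / 2.4494897
u_B = 0.1343

0.1343


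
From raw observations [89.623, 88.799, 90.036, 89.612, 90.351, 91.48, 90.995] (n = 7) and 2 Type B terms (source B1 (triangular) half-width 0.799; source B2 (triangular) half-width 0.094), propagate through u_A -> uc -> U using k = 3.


mean = (89.623 + 88.799 + 90.036 + 89.612 + 90.351 + 91.48 + 90.995) / 7 = 90.128
s = sqrt(sum((x - mean)^2)/(n-1)) = 0.90602686
u_A = s / sqrt(n) = 0.90602686 / sqrt(7) = 0.34244596
u_B1 = 0.799 / sqrt(6) = 0.32619038
u_B2 = 0.094 / sqrt(6) = 0.038375339
uc = sqrt(0.34244596^2 + 0.32619038^2 + 0.038375339^2) = 0.47449138
U = k * uc = 3 * 0.47449138
U = 1.4235

1.4235


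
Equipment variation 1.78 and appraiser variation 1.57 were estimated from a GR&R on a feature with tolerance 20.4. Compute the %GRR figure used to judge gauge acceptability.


GRR = sqrt(EV^2 + AV^2) = sqrt(1.78^2 + 1.57^2) = 2.3734574
%GRR = GRR / tol * 100 = 2.3734574 / 20.4 * 100
%GRR = 11.6346

11.6346


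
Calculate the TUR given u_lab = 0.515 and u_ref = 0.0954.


TUR = u_lab / u_ref
= 0.515 / 0.0954
= 5.3983

5.3983


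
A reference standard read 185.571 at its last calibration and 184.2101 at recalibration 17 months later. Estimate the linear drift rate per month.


rate = (v2 - v1) / months
= (184.2101 - 185.571) / 17
= -1.3609 / 17
= -0.0801

-0.0801


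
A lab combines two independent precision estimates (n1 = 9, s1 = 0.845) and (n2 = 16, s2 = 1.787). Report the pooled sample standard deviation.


s_p = sqrt(((n1-1)*s1^2 + (n2-1)*s2^2) / (n1+n2-2))
numerator = (9-1)*0.845^2 + (16-1)*1.787^2 = 5.7122 + 47.900535 = 53.612735
denominator = 9 + 16 - 2 = 23
s_p^2 = 53.612735 / 23 = 2.3309885
s_p = sqrt(2.3309885) = 1.5268

1.5268


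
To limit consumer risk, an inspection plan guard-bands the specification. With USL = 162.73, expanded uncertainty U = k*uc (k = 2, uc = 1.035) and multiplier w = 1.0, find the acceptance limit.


U = k * uc = 2 * 1.035 = 2.07
guard band g = w * U = 1.0 * 2.07 = 2.07
AL = USL - g = 162.73 - 2.07
AL = 160.6600

160.6600


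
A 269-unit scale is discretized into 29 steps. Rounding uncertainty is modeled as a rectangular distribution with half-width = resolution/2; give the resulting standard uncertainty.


resolution = range / divisions
resolution = 269 / 29 = 9.2758621
u_res = resolution / (2*sqrt(3))
u_res = 9.2758621 / 3.4641016
u_res = 2.6777

2.6777


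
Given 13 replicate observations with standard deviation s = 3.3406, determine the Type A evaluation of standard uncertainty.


u_A = s / sqrt(n)
u_A = 3.3406 / sqrt(13)
u_A = 3.3406 / 3.6055513
u_A = 0.9265

0.9265


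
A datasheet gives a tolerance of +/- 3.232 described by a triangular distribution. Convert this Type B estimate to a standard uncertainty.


u_B = half_width / sqrt(6)
u_B = 3.232 / 2.4494897
u_B = 1.3195

1.3195


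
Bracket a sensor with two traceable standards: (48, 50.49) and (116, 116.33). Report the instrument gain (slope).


slope = (y2 - y1) / (x2 - x1)
= (116.33 - 50.49) / (116 - 48)
= 65.8400 / 68
= 0.9682

0.9682


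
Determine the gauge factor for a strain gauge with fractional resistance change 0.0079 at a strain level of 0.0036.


GF = (dR/R) / epsilon
= 0.0079 / 0.0036
= 2.1944

2.1944


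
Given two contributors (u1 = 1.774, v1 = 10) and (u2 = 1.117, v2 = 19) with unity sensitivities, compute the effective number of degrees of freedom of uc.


uc = sqrt(u1^2 + u2^2) = sqrt(1.774^2 + 1.117^2) = 2.0963695
v_eff = uc^4 / (u1^4/v1 + u2^4/v2)
= 2.0963695^4 / (1.774^4/10 + 1.117^4/19)
= 19.31396 / 1.0723418
v_eff = 18.0110

18.0110


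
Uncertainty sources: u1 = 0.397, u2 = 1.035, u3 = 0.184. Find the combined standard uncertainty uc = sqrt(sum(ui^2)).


uc = sqrt(0.397^2 + 1.035^2 + 0.184^2)
uc = sqrt(1.26269)
uc = 1.1237

1.1237


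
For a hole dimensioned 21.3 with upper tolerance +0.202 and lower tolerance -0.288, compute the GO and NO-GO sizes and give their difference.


GO = nominal - lower_tol (smallest hole = maximum material condition)
GO = 21.3 - 0.288 = 21.012
NO-GO = nominal + upper_tol (largest hole = least material condition)
NO-GO = 21.3 + 0.202 = 21.502
spread = NO-GO - GO = 21.502 - 21.012 = 0.4900

0.4900


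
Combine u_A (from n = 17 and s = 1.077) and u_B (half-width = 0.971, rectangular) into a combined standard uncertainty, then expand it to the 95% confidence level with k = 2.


u_A = s / sqrt(n) = 1.077 / sqrt(17) = 0.26121087
u_B = half_width / sqrt(3) = 0.971 / sqrt(3) = 0.56060711
uc = sqrt(u_A^2 + u_B^2) = sqrt(0.26121087^2 + 0.56060711^2) = 0.6184751
U = k * uc = 2 * 0.6184751
U = 1.2370

1.2370


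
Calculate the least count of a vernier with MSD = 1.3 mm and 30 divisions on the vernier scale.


LC = MSD / n_div
= 1.3 / 30
= 0.0433

0.0433


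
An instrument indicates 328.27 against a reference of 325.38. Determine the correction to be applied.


Correction = standard - reading
= 325.38 - 328.27
= -2.8900

-2.8900


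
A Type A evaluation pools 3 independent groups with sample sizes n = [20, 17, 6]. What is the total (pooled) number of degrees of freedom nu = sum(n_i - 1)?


nu = sum_i (n_i - 1)
nu = ((20 - 1) + (17 - 1) + (6 - 1))
nu = 19 + 16 + 5
nu = 40

40


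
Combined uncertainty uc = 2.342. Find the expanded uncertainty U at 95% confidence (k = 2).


U = k * uc
U = 2 * 2.342
U = 4.6840

4.6840


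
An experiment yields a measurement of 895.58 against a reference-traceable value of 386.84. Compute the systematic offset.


Systematic error = measured - true
= 895.58 - 386.84
= 508.7400

508.7400


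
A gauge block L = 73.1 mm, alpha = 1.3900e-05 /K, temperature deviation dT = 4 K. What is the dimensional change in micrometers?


dL = L * alpha * dT
= 73.1 * 1.3900e-05 * 4
= 0.0040644 mm
dL_um = 0.0040644 * 1000 = 4.0644 um

4.0644


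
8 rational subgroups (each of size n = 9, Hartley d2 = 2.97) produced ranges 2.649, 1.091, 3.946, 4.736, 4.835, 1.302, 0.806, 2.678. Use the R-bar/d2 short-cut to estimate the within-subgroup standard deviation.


R_bar = (2.649 + 1.091 + 3.946 + 4.736 + 4.835 + 1.302 + 0.806 + 2.678) / 8
R_bar = 22.043 / 8 = 2.755375
sigma_hat = R_bar / d2 = 2.755375 / 2.97 = 0.9277

0.9277


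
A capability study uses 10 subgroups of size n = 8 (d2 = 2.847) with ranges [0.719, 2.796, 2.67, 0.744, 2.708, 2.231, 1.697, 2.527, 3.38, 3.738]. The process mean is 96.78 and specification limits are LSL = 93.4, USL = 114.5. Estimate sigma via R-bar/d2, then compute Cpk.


R_bar = (0.719 + 2.796 + 2.67 + 0.744 + 2.708 + 2.231 + 1.697 + 2.527 + 3.38 + 3.738) / 10 = 2.321
sigma = R_bar / d2 = 2.321 / 2.847 = 0.81524412
Cp = (USL - LSL)/(6*sigma) = (114.5 - 93.4)/(6*0.81524412) = 4.3136
Cpu = (114.5 - 96.78)/(3*0.81524412) = 7.2453
Cpl = (96.78 - 93.4)/(3*0.81524412) = 1.3820
Cpk = min(Cpu, Cpl) = 1.3820

1.3820


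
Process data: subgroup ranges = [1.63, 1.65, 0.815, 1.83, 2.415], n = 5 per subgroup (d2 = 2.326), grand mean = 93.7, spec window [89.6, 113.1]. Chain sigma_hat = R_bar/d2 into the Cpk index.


R_bar = (1.63 + 1.65 + 0.815 + 1.83 + 2.415) / 5 = 1.668
sigma = R_bar / d2 = 1.668 / 2.326 = 0.71711092
Cp = (USL - LSL)/(6*sigma) = (113.1 - 89.6)/(6*0.71711092) = 5.4617
Cpu = (113.1 - 93.7)/(3*0.71711092) = 9.0177
Cpl = (93.7 - 89.6)/(3*0.71711092) = 1.9058
Cpk = min(Cpu, Cpl) = 1.9058

1.9058


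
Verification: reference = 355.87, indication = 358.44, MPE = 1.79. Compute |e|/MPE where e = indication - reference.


e = indication - reference = 358.44 - 355.87 = 2.5700
|e| = 2.5700
ratio = |e| / MPE = 2.5700 / 1.79
ratio = 1.4358

1.4358


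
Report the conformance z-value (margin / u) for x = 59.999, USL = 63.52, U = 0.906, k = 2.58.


u = U / k = 0.906 / 2.58 = 0.35116279
margin = |USL - x| = |63.52 - 59.999| = 3.521
z = margin / u = 3.521 / 0.35116279
z = 10.0267

10.0267


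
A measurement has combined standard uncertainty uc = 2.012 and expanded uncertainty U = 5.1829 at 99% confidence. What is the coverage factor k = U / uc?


k = U / uc
k = 5.1829 / 2.012
k = 2.576

2.576


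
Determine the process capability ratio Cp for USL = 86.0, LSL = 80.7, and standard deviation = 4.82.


Cp = (USL - LSL) / (6 * sigma)
= (86.0 - 80.7) / (6 * 4.82)
= 5.3000 / 28.9200
= 0.1833

0.1833


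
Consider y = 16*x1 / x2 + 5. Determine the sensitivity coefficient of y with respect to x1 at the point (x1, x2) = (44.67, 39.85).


y = 16*x1 / x2 + 5
dy/dx1 = 16/x2
Evaluate at x2 = 39.85: c1 = 16 / 39.85
c1 = 0.4015

0.4015


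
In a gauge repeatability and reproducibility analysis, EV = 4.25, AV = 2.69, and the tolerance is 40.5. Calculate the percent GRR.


GRR = sqrt(EV^2 + AV^2) = sqrt(4.25^2 + 2.69^2) = 5.0297714
%GRR = GRR / tol * 100 = 5.0297714 / 40.5 * 100
%GRR = 12.4192

12.4192


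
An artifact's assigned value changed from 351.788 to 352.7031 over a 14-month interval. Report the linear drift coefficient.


rate = (v2 - v1) / months
= (352.7031 - 351.788) / 14
= 0.9151 / 14
= 0.0654

0.0654


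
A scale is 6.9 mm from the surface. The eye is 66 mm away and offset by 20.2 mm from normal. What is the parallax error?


error = h * offset / d
= 6.9 * 20.2 / 66
= 2.1118

2.1118


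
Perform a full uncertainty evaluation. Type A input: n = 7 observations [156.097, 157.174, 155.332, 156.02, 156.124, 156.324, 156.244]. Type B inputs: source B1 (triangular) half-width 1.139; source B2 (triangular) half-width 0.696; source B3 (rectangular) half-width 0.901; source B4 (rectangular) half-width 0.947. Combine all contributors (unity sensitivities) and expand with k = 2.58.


mean = (156.097 + 157.174 + 155.332 + 156.02 + 156.124 + 156.324 + 156.244) / 7 = 156.1878571
s = sqrt(sum((x - mean)^2)/(n-1)) = 0.54270386
u_A = s / sqrt(n) = 0.54270386 / sqrt(7) = 0.20512278
u_B1 = 1.139 / sqrt(6) = 0.4649948
u_B2 = 0.696 / sqrt(6) = 0.28414081
u_B3 = 0.901 / sqrt(3) = 0.52019259
u_B4 = 0.947 / sqrt(3) = 0.5467507
uc = sqrt(0.20512278^2 + 0.4649948^2 + 0.28414081^2 + 0.52019259^2 + 0.5467507^2) = 0.95318843
U = k * uc = 2.58 * 0.95318843
U = 2.4592

2.4592


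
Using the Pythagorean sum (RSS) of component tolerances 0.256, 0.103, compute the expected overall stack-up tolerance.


RSS = sqrt(0.256^2 + 0.103^2)
= sqrt(0.076145)
= 0.2759

0.2759


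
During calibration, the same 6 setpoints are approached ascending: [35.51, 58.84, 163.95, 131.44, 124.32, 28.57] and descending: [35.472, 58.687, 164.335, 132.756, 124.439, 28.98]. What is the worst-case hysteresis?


|35.51 - 35.472| = 0.0380
|58.84 - 58.687| = 0.1530
|163.95 - 164.335| = 0.3850
|131.44 - 132.756| = 1.3160
|124.32 - 124.439| = 0.1190
|28.57 - 28.98| = 0.4100
hysteresis = max(diffs) = 1.3160

1.3160


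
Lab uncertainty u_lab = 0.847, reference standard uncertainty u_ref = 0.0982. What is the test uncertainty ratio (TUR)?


TUR = u_lab / u_ref
= 0.847 / 0.0982
= 8.6253

8.6253


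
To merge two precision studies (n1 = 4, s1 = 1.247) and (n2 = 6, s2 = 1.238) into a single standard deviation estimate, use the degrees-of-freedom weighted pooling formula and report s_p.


s_p = sqrt(((n1-1)*s1^2 + (n2-1)*s2^2) / (n1+n2-2))
numerator = (4-1)*1.247^2 + (6-1)*1.238^2 = 4.665027 + 7.66322 = 12.328247
denominator = 4 + 6 - 2 = 8
s_p^2 = 12.328247 / 8 = 1.5410309
s_p = sqrt(1.5410309) = 1.2414

1.2414


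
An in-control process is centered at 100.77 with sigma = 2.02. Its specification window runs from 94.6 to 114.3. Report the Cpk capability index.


Cpu = (USL - mean) / (3*sigma) = (114.3 - 100.77) / (3*2.02) = 2.2327
Cpl = (mean - LSL) / (3*sigma) = (100.77 - 94.6) / (3*2.02) = 1.0182
Cpk = min(Cpu, Cpl) = 1.0182

1.0182


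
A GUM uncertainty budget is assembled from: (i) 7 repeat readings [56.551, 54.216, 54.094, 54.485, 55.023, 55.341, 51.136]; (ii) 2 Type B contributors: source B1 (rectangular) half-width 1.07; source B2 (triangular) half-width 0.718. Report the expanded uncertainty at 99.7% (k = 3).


mean = (56.551 + 54.216 + 54.094 + 54.485 + 55.023 + 55.341 + 51.136) / 7 = 54.40657143
s = sqrt(sum((x - mean)^2)/(n-1)) = 1.6677591
u_A = s / sqrt(n) = 1.6677591 / sqrt(7) = 0.63035369
u_B1 = 1.07 / sqrt(3) = 0.61776479
u_B2 = 0.718 / sqrt(6) = 0.29312227
uc = sqrt(0.63035369^2 + 0.61776479^2 + 0.29312227^2) = 0.92999988
U = k * uc = 3 * 0.92999988
U = 2.7900

2.7900
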